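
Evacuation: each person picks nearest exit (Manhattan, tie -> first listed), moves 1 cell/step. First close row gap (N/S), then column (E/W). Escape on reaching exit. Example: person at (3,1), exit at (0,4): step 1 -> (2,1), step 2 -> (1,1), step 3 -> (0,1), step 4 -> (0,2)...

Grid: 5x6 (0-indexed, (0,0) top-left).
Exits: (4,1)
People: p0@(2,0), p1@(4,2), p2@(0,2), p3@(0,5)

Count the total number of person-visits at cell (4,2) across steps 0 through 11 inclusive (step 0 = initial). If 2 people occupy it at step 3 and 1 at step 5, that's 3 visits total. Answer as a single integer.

Answer: 3

Derivation:
Step 0: p0@(2,0) p1@(4,2) p2@(0,2) p3@(0,5) -> at (4,2): 1 [p1], cum=1
Step 1: p0@(3,0) p1@ESC p2@(1,2) p3@(1,5) -> at (4,2): 0 [-], cum=1
Step 2: p0@(4,0) p1@ESC p2@(2,2) p3@(2,5) -> at (4,2): 0 [-], cum=1
Step 3: p0@ESC p1@ESC p2@(3,2) p3@(3,5) -> at (4,2): 0 [-], cum=1
Step 4: p0@ESC p1@ESC p2@(4,2) p3@(4,5) -> at (4,2): 1 [p2], cum=2
Step 5: p0@ESC p1@ESC p2@ESC p3@(4,4) -> at (4,2): 0 [-], cum=2
Step 6: p0@ESC p1@ESC p2@ESC p3@(4,3) -> at (4,2): 0 [-], cum=2
Step 7: p0@ESC p1@ESC p2@ESC p3@(4,2) -> at (4,2): 1 [p3], cum=3
Step 8: p0@ESC p1@ESC p2@ESC p3@ESC -> at (4,2): 0 [-], cum=3
Total visits = 3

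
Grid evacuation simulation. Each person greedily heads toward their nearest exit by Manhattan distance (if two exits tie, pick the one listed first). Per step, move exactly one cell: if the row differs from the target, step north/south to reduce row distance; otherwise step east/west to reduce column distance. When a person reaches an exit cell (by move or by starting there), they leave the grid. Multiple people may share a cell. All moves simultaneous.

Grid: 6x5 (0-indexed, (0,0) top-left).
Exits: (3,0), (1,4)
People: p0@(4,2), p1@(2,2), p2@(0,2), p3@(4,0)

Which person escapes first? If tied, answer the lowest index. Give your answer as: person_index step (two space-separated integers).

Step 1: p0:(4,2)->(3,2) | p1:(2,2)->(3,2) | p2:(0,2)->(1,2) | p3:(4,0)->(3,0)->EXIT
Step 2: p0:(3,2)->(3,1) | p1:(3,2)->(3,1) | p2:(1,2)->(1,3) | p3:escaped
Step 3: p0:(3,1)->(3,0)->EXIT | p1:(3,1)->(3,0)->EXIT | p2:(1,3)->(1,4)->EXIT | p3:escaped
Exit steps: [3, 3, 3, 1]
First to escape: p3 at step 1

Answer: 3 1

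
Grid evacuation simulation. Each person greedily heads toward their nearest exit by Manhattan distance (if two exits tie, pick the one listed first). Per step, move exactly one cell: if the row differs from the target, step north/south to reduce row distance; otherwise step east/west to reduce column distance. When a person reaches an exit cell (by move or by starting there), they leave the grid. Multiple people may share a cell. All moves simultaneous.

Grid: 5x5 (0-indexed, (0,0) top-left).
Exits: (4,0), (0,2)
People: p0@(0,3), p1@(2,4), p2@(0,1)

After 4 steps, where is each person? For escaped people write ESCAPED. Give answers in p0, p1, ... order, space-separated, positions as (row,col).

Step 1: p0:(0,3)->(0,2)->EXIT | p1:(2,4)->(1,4) | p2:(0,1)->(0,2)->EXIT
Step 2: p0:escaped | p1:(1,4)->(0,4) | p2:escaped
Step 3: p0:escaped | p1:(0,4)->(0,3) | p2:escaped
Step 4: p0:escaped | p1:(0,3)->(0,2)->EXIT | p2:escaped

ESCAPED ESCAPED ESCAPED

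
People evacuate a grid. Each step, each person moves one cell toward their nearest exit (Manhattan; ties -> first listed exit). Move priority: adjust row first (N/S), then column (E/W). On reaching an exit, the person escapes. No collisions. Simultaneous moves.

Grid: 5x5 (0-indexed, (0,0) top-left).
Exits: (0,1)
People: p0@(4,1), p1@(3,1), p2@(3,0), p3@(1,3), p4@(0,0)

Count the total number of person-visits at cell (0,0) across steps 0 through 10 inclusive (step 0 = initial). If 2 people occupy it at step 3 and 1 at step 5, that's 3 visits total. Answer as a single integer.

Answer: 2

Derivation:
Step 0: p0@(4,1) p1@(3,1) p2@(3,0) p3@(1,3) p4@(0,0) -> at (0,0): 1 [p4], cum=1
Step 1: p0@(3,1) p1@(2,1) p2@(2,0) p3@(0,3) p4@ESC -> at (0,0): 0 [-], cum=1
Step 2: p0@(2,1) p1@(1,1) p2@(1,0) p3@(0,2) p4@ESC -> at (0,0): 0 [-], cum=1
Step 3: p0@(1,1) p1@ESC p2@(0,0) p3@ESC p4@ESC -> at (0,0): 1 [p2], cum=2
Step 4: p0@ESC p1@ESC p2@ESC p3@ESC p4@ESC -> at (0,0): 0 [-], cum=2
Total visits = 2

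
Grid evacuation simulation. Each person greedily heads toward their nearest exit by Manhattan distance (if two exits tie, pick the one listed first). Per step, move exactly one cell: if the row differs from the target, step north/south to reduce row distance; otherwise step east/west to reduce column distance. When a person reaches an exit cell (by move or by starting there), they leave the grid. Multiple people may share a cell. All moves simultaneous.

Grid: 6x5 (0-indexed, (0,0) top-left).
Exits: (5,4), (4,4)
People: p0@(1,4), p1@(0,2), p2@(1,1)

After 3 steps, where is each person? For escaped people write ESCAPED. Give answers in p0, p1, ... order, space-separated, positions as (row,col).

Step 1: p0:(1,4)->(2,4) | p1:(0,2)->(1,2) | p2:(1,1)->(2,1)
Step 2: p0:(2,4)->(3,4) | p1:(1,2)->(2,2) | p2:(2,1)->(3,1)
Step 3: p0:(3,4)->(4,4)->EXIT | p1:(2,2)->(3,2) | p2:(3,1)->(4,1)

ESCAPED (3,2) (4,1)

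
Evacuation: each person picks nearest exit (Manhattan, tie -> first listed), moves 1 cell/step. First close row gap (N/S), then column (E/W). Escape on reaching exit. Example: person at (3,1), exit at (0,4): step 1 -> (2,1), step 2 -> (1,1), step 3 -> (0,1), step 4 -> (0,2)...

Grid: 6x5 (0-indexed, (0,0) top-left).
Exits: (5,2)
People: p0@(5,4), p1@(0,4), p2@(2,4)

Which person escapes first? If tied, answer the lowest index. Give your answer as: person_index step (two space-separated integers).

Step 1: p0:(5,4)->(5,3) | p1:(0,4)->(1,4) | p2:(2,4)->(3,4)
Step 2: p0:(5,3)->(5,2)->EXIT | p1:(1,4)->(2,4) | p2:(3,4)->(4,4)
Step 3: p0:escaped | p1:(2,4)->(3,4) | p2:(4,4)->(5,4)
Step 4: p0:escaped | p1:(3,4)->(4,4) | p2:(5,4)->(5,3)
Step 5: p0:escaped | p1:(4,4)->(5,4) | p2:(5,3)->(5,2)->EXIT
Step 6: p0:escaped | p1:(5,4)->(5,3) | p2:escaped
Step 7: p0:escaped | p1:(5,3)->(5,2)->EXIT | p2:escaped
Exit steps: [2, 7, 5]
First to escape: p0 at step 2

Answer: 0 2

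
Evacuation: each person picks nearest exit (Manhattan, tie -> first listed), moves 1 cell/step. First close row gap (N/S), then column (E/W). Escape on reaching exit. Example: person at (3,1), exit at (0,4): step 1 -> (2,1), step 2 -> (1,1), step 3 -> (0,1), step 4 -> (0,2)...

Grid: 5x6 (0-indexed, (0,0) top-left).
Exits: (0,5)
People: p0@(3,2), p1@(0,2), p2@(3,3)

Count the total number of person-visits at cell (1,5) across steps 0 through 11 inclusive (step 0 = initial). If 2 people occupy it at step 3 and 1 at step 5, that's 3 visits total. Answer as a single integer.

Step 0: p0@(3,2) p1@(0,2) p2@(3,3) -> at (1,5): 0 [-], cum=0
Step 1: p0@(2,2) p1@(0,3) p2@(2,3) -> at (1,5): 0 [-], cum=0
Step 2: p0@(1,2) p1@(0,4) p2@(1,3) -> at (1,5): 0 [-], cum=0
Step 3: p0@(0,2) p1@ESC p2@(0,3) -> at (1,5): 0 [-], cum=0
Step 4: p0@(0,3) p1@ESC p2@(0,4) -> at (1,5): 0 [-], cum=0
Step 5: p0@(0,4) p1@ESC p2@ESC -> at (1,5): 0 [-], cum=0
Step 6: p0@ESC p1@ESC p2@ESC -> at (1,5): 0 [-], cum=0
Total visits = 0

Answer: 0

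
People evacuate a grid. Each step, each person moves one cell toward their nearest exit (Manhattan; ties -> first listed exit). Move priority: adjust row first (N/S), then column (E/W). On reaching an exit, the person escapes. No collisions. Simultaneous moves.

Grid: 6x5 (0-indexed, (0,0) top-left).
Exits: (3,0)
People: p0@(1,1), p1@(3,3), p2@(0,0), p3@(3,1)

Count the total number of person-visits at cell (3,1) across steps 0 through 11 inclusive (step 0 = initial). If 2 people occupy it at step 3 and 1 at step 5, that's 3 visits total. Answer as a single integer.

Answer: 3

Derivation:
Step 0: p0@(1,1) p1@(3,3) p2@(0,0) p3@(3,1) -> at (3,1): 1 [p3], cum=1
Step 1: p0@(2,1) p1@(3,2) p2@(1,0) p3@ESC -> at (3,1): 0 [-], cum=1
Step 2: p0@(3,1) p1@(3,1) p2@(2,0) p3@ESC -> at (3,1): 2 [p0,p1], cum=3
Step 3: p0@ESC p1@ESC p2@ESC p3@ESC -> at (3,1): 0 [-], cum=3
Total visits = 3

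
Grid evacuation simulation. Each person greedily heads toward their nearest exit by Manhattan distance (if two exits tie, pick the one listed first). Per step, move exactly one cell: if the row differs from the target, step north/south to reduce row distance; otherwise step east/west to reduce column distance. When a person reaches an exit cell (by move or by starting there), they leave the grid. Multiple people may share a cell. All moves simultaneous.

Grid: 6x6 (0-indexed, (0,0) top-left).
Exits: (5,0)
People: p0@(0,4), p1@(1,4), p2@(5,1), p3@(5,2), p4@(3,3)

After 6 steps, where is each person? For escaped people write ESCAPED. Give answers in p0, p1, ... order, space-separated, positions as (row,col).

Step 1: p0:(0,4)->(1,4) | p1:(1,4)->(2,4) | p2:(5,1)->(5,0)->EXIT | p3:(5,2)->(5,1) | p4:(3,3)->(4,3)
Step 2: p0:(1,4)->(2,4) | p1:(2,4)->(3,4) | p2:escaped | p3:(5,1)->(5,0)->EXIT | p4:(4,3)->(5,3)
Step 3: p0:(2,4)->(3,4) | p1:(3,4)->(4,4) | p2:escaped | p3:escaped | p4:(5,3)->(5,2)
Step 4: p0:(3,4)->(4,4) | p1:(4,4)->(5,4) | p2:escaped | p3:escaped | p4:(5,2)->(5,1)
Step 5: p0:(4,4)->(5,4) | p1:(5,4)->(5,3) | p2:escaped | p3:escaped | p4:(5,1)->(5,0)->EXIT
Step 6: p0:(5,4)->(5,3) | p1:(5,3)->(5,2) | p2:escaped | p3:escaped | p4:escaped

(5,3) (5,2) ESCAPED ESCAPED ESCAPED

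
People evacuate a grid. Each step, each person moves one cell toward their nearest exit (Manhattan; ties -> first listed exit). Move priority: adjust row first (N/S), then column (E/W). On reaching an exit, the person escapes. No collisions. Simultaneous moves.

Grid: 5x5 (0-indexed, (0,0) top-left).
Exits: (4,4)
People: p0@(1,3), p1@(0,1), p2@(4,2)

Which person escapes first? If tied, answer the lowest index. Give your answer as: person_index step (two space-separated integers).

Step 1: p0:(1,3)->(2,3) | p1:(0,1)->(1,1) | p2:(4,2)->(4,3)
Step 2: p0:(2,3)->(3,3) | p1:(1,1)->(2,1) | p2:(4,3)->(4,4)->EXIT
Step 3: p0:(3,3)->(4,3) | p1:(2,1)->(3,1) | p2:escaped
Step 4: p0:(4,3)->(4,4)->EXIT | p1:(3,1)->(4,1) | p2:escaped
Step 5: p0:escaped | p1:(4,1)->(4,2) | p2:escaped
Step 6: p0:escaped | p1:(4,2)->(4,3) | p2:escaped
Step 7: p0:escaped | p1:(4,3)->(4,4)->EXIT | p2:escaped
Exit steps: [4, 7, 2]
First to escape: p2 at step 2

Answer: 2 2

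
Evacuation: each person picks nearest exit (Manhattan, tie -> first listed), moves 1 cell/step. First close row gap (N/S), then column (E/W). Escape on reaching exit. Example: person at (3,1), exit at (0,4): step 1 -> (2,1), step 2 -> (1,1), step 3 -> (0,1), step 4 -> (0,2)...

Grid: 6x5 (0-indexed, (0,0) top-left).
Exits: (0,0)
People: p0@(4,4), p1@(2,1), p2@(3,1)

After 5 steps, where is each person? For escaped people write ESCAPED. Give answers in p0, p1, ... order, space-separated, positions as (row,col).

Step 1: p0:(4,4)->(3,4) | p1:(2,1)->(1,1) | p2:(3,1)->(2,1)
Step 2: p0:(3,4)->(2,4) | p1:(1,1)->(0,1) | p2:(2,1)->(1,1)
Step 3: p0:(2,4)->(1,4) | p1:(0,1)->(0,0)->EXIT | p2:(1,1)->(0,1)
Step 4: p0:(1,4)->(0,4) | p1:escaped | p2:(0,1)->(0,0)->EXIT
Step 5: p0:(0,4)->(0,3) | p1:escaped | p2:escaped

(0,3) ESCAPED ESCAPED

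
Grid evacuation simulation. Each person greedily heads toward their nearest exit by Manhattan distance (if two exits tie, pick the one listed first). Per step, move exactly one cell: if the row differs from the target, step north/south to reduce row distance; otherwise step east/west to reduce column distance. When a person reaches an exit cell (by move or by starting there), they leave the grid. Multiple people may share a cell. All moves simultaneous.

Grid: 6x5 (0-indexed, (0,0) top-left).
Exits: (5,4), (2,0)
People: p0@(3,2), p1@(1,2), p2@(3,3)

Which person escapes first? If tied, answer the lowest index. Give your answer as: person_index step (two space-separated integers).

Answer: 0 3

Derivation:
Step 1: p0:(3,2)->(2,2) | p1:(1,2)->(2,2) | p2:(3,3)->(4,3)
Step 2: p0:(2,2)->(2,1) | p1:(2,2)->(2,1) | p2:(4,3)->(5,3)
Step 3: p0:(2,1)->(2,0)->EXIT | p1:(2,1)->(2,0)->EXIT | p2:(5,3)->(5,4)->EXIT
Exit steps: [3, 3, 3]
First to escape: p0 at step 3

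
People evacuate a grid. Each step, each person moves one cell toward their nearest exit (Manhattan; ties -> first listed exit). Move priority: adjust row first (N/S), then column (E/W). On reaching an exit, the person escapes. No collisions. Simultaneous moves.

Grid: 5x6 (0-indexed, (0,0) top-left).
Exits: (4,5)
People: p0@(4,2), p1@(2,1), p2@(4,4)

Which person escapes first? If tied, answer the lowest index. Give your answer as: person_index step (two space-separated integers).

Step 1: p0:(4,2)->(4,3) | p1:(2,1)->(3,1) | p2:(4,4)->(4,5)->EXIT
Step 2: p0:(4,3)->(4,4) | p1:(3,1)->(4,1) | p2:escaped
Step 3: p0:(4,4)->(4,5)->EXIT | p1:(4,1)->(4,2) | p2:escaped
Step 4: p0:escaped | p1:(4,2)->(4,3) | p2:escaped
Step 5: p0:escaped | p1:(4,3)->(4,4) | p2:escaped
Step 6: p0:escaped | p1:(4,4)->(4,5)->EXIT | p2:escaped
Exit steps: [3, 6, 1]
First to escape: p2 at step 1

Answer: 2 1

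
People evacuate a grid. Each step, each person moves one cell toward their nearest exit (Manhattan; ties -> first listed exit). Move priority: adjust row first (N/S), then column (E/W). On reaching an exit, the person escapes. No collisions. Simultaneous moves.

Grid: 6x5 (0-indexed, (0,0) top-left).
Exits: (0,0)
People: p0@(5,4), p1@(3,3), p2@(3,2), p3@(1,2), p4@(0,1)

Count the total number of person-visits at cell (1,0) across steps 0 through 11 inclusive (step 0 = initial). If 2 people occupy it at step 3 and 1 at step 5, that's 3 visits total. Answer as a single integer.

Step 0: p0@(5,4) p1@(3,3) p2@(3,2) p3@(1,2) p4@(0,1) -> at (1,0): 0 [-], cum=0
Step 1: p0@(4,4) p1@(2,3) p2@(2,2) p3@(0,2) p4@ESC -> at (1,0): 0 [-], cum=0
Step 2: p0@(3,4) p1@(1,3) p2@(1,2) p3@(0,1) p4@ESC -> at (1,0): 0 [-], cum=0
Step 3: p0@(2,4) p1@(0,3) p2@(0,2) p3@ESC p4@ESC -> at (1,0): 0 [-], cum=0
Step 4: p0@(1,4) p1@(0,2) p2@(0,1) p3@ESC p4@ESC -> at (1,0): 0 [-], cum=0
Step 5: p0@(0,4) p1@(0,1) p2@ESC p3@ESC p4@ESC -> at (1,0): 0 [-], cum=0
Step 6: p0@(0,3) p1@ESC p2@ESC p3@ESC p4@ESC -> at (1,0): 0 [-], cum=0
Step 7: p0@(0,2) p1@ESC p2@ESC p3@ESC p4@ESC -> at (1,0): 0 [-], cum=0
Step 8: p0@(0,1) p1@ESC p2@ESC p3@ESC p4@ESC -> at (1,0): 0 [-], cum=0
Step 9: p0@ESC p1@ESC p2@ESC p3@ESC p4@ESC -> at (1,0): 0 [-], cum=0
Total visits = 0

Answer: 0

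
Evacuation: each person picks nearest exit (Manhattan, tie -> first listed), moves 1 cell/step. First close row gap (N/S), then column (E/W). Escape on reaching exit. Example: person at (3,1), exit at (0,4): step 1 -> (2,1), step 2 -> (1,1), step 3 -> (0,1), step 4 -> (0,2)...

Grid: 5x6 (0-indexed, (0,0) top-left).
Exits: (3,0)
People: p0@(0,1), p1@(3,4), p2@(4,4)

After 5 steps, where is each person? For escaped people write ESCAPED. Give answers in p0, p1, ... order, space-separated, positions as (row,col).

Step 1: p0:(0,1)->(1,1) | p1:(3,4)->(3,3) | p2:(4,4)->(3,4)
Step 2: p0:(1,1)->(2,1) | p1:(3,3)->(3,2) | p2:(3,4)->(3,3)
Step 3: p0:(2,1)->(3,1) | p1:(3,2)->(3,1) | p2:(3,3)->(3,2)
Step 4: p0:(3,1)->(3,0)->EXIT | p1:(3,1)->(3,0)->EXIT | p2:(3,2)->(3,1)
Step 5: p0:escaped | p1:escaped | p2:(3,1)->(3,0)->EXIT

ESCAPED ESCAPED ESCAPED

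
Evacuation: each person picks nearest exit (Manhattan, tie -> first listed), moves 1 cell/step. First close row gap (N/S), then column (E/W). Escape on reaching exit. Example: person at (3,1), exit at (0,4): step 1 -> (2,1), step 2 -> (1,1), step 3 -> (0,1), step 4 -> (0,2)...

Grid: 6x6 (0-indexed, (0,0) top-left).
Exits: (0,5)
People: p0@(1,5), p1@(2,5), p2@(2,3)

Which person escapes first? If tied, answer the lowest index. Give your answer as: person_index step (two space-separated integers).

Step 1: p0:(1,5)->(0,5)->EXIT | p1:(2,5)->(1,5) | p2:(2,3)->(1,3)
Step 2: p0:escaped | p1:(1,5)->(0,5)->EXIT | p2:(1,3)->(0,3)
Step 3: p0:escaped | p1:escaped | p2:(0,3)->(0,4)
Step 4: p0:escaped | p1:escaped | p2:(0,4)->(0,5)->EXIT
Exit steps: [1, 2, 4]
First to escape: p0 at step 1

Answer: 0 1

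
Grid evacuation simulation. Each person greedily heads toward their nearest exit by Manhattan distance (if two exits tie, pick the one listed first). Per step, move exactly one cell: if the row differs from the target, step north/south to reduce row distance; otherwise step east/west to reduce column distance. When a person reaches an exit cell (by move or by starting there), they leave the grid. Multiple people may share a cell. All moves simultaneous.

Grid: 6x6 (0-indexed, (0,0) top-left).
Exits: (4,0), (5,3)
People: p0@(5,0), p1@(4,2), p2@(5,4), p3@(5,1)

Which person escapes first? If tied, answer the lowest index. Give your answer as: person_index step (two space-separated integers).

Step 1: p0:(5,0)->(4,0)->EXIT | p1:(4,2)->(4,1) | p2:(5,4)->(5,3)->EXIT | p3:(5,1)->(4,1)
Step 2: p0:escaped | p1:(4,1)->(4,0)->EXIT | p2:escaped | p3:(4,1)->(4,0)->EXIT
Exit steps: [1, 2, 1, 2]
First to escape: p0 at step 1

Answer: 0 1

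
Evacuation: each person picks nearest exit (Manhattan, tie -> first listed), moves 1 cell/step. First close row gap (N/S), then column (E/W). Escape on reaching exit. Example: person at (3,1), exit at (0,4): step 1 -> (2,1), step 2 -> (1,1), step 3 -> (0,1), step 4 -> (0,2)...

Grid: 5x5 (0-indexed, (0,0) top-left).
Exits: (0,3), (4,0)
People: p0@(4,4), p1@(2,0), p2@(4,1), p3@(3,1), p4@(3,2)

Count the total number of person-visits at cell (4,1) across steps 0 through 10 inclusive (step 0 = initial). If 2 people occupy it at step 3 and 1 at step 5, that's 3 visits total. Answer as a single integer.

Answer: 4

Derivation:
Step 0: p0@(4,4) p1@(2,0) p2@(4,1) p3@(3,1) p4@(3,2) -> at (4,1): 1 [p2], cum=1
Step 1: p0@(4,3) p1@(3,0) p2@ESC p3@(4,1) p4@(4,2) -> at (4,1): 1 [p3], cum=2
Step 2: p0@(4,2) p1@ESC p2@ESC p3@ESC p4@(4,1) -> at (4,1): 1 [p4], cum=3
Step 3: p0@(4,1) p1@ESC p2@ESC p3@ESC p4@ESC -> at (4,1): 1 [p0], cum=4
Step 4: p0@ESC p1@ESC p2@ESC p3@ESC p4@ESC -> at (4,1): 0 [-], cum=4
Total visits = 4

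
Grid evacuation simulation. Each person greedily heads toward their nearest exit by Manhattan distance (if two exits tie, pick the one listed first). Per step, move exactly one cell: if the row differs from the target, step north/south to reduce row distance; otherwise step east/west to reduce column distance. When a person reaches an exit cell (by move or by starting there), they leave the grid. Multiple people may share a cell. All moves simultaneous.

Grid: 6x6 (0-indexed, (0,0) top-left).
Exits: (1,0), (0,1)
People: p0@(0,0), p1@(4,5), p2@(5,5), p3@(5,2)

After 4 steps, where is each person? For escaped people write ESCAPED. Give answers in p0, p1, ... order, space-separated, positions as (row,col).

Step 1: p0:(0,0)->(1,0)->EXIT | p1:(4,5)->(3,5) | p2:(5,5)->(4,5) | p3:(5,2)->(4,2)
Step 2: p0:escaped | p1:(3,5)->(2,5) | p2:(4,5)->(3,5) | p3:(4,2)->(3,2)
Step 3: p0:escaped | p1:(2,5)->(1,5) | p2:(3,5)->(2,5) | p3:(3,2)->(2,2)
Step 4: p0:escaped | p1:(1,5)->(1,4) | p2:(2,5)->(1,5) | p3:(2,2)->(1,2)

ESCAPED (1,4) (1,5) (1,2)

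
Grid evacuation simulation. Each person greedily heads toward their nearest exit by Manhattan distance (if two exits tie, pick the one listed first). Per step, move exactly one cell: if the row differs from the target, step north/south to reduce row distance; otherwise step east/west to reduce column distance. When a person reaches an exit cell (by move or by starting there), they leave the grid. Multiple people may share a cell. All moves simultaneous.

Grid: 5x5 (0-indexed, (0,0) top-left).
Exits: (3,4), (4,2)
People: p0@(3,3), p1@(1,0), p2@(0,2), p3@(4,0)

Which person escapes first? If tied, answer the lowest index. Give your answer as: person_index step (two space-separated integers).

Answer: 0 1

Derivation:
Step 1: p0:(3,3)->(3,4)->EXIT | p1:(1,0)->(2,0) | p2:(0,2)->(1,2) | p3:(4,0)->(4,1)
Step 2: p0:escaped | p1:(2,0)->(3,0) | p2:(1,2)->(2,2) | p3:(4,1)->(4,2)->EXIT
Step 3: p0:escaped | p1:(3,0)->(4,0) | p2:(2,2)->(3,2) | p3:escaped
Step 4: p0:escaped | p1:(4,0)->(4,1) | p2:(3,2)->(4,2)->EXIT | p3:escaped
Step 5: p0:escaped | p1:(4,1)->(4,2)->EXIT | p2:escaped | p3:escaped
Exit steps: [1, 5, 4, 2]
First to escape: p0 at step 1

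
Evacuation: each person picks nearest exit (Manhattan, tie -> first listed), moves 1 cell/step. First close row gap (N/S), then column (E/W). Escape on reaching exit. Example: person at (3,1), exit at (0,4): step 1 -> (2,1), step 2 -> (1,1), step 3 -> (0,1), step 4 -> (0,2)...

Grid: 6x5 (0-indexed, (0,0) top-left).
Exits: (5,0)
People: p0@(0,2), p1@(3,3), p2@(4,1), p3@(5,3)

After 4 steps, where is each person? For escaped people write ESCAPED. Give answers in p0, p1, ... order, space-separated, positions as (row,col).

Step 1: p0:(0,2)->(1,2) | p1:(3,3)->(4,3) | p2:(4,1)->(5,1) | p3:(5,3)->(5,2)
Step 2: p0:(1,2)->(2,2) | p1:(4,3)->(5,3) | p2:(5,1)->(5,0)->EXIT | p3:(5,2)->(5,1)
Step 3: p0:(2,2)->(3,2) | p1:(5,3)->(5,2) | p2:escaped | p3:(5,1)->(5,0)->EXIT
Step 4: p0:(3,2)->(4,2) | p1:(5,2)->(5,1) | p2:escaped | p3:escaped

(4,2) (5,1) ESCAPED ESCAPED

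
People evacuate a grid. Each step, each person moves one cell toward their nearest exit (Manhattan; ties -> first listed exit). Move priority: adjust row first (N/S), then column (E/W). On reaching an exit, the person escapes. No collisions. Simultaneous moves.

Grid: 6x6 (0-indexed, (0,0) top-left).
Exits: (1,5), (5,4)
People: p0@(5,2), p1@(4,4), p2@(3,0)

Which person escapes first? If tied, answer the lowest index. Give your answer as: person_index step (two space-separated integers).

Step 1: p0:(5,2)->(5,3) | p1:(4,4)->(5,4)->EXIT | p2:(3,0)->(4,0)
Step 2: p0:(5,3)->(5,4)->EXIT | p1:escaped | p2:(4,0)->(5,0)
Step 3: p0:escaped | p1:escaped | p2:(5,0)->(5,1)
Step 4: p0:escaped | p1:escaped | p2:(5,1)->(5,2)
Step 5: p0:escaped | p1:escaped | p2:(5,2)->(5,3)
Step 6: p0:escaped | p1:escaped | p2:(5,3)->(5,4)->EXIT
Exit steps: [2, 1, 6]
First to escape: p1 at step 1

Answer: 1 1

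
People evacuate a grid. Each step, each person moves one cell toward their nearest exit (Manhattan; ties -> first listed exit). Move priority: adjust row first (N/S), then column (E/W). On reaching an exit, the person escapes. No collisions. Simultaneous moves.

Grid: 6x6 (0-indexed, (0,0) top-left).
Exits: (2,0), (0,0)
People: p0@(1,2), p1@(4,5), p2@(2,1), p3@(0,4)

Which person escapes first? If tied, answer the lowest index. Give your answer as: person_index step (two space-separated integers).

Answer: 2 1

Derivation:
Step 1: p0:(1,2)->(2,2) | p1:(4,5)->(3,5) | p2:(2,1)->(2,0)->EXIT | p3:(0,4)->(0,3)
Step 2: p0:(2,2)->(2,1) | p1:(3,5)->(2,5) | p2:escaped | p3:(0,3)->(0,2)
Step 3: p0:(2,1)->(2,0)->EXIT | p1:(2,5)->(2,4) | p2:escaped | p3:(0,2)->(0,1)
Step 4: p0:escaped | p1:(2,4)->(2,3) | p2:escaped | p3:(0,1)->(0,0)->EXIT
Step 5: p0:escaped | p1:(2,3)->(2,2) | p2:escaped | p3:escaped
Step 6: p0:escaped | p1:(2,2)->(2,1) | p2:escaped | p3:escaped
Step 7: p0:escaped | p1:(2,1)->(2,0)->EXIT | p2:escaped | p3:escaped
Exit steps: [3, 7, 1, 4]
First to escape: p2 at step 1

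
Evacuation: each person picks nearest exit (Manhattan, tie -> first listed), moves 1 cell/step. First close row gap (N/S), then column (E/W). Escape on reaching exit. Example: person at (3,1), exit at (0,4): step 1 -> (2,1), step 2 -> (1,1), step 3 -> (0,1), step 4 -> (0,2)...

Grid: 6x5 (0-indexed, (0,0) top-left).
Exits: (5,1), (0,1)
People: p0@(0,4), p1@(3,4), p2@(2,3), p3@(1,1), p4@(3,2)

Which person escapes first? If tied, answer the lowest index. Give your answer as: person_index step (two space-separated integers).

Answer: 3 1

Derivation:
Step 1: p0:(0,4)->(0,3) | p1:(3,4)->(4,4) | p2:(2,3)->(1,3) | p3:(1,1)->(0,1)->EXIT | p4:(3,2)->(4,2)
Step 2: p0:(0,3)->(0,2) | p1:(4,4)->(5,4) | p2:(1,3)->(0,3) | p3:escaped | p4:(4,2)->(5,2)
Step 3: p0:(0,2)->(0,1)->EXIT | p1:(5,4)->(5,3) | p2:(0,3)->(0,2) | p3:escaped | p4:(5,2)->(5,1)->EXIT
Step 4: p0:escaped | p1:(5,3)->(5,2) | p2:(0,2)->(0,1)->EXIT | p3:escaped | p4:escaped
Step 5: p0:escaped | p1:(5,2)->(5,1)->EXIT | p2:escaped | p3:escaped | p4:escaped
Exit steps: [3, 5, 4, 1, 3]
First to escape: p3 at step 1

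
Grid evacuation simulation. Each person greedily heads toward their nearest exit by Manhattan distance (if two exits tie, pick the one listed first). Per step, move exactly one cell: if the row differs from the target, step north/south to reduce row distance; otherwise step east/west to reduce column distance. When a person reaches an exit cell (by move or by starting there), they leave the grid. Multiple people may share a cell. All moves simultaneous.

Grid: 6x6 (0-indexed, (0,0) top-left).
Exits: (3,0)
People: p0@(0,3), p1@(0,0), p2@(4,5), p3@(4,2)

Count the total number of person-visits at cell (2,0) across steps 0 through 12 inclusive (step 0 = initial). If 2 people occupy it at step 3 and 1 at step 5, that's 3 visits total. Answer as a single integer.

Step 0: p0@(0,3) p1@(0,0) p2@(4,5) p3@(4,2) -> at (2,0): 0 [-], cum=0
Step 1: p0@(1,3) p1@(1,0) p2@(3,5) p3@(3,2) -> at (2,0): 0 [-], cum=0
Step 2: p0@(2,3) p1@(2,0) p2@(3,4) p3@(3,1) -> at (2,0): 1 [p1], cum=1
Step 3: p0@(3,3) p1@ESC p2@(3,3) p3@ESC -> at (2,0): 0 [-], cum=1
Step 4: p0@(3,2) p1@ESC p2@(3,2) p3@ESC -> at (2,0): 0 [-], cum=1
Step 5: p0@(3,1) p1@ESC p2@(3,1) p3@ESC -> at (2,0): 0 [-], cum=1
Step 6: p0@ESC p1@ESC p2@ESC p3@ESC -> at (2,0): 0 [-], cum=1
Total visits = 1

Answer: 1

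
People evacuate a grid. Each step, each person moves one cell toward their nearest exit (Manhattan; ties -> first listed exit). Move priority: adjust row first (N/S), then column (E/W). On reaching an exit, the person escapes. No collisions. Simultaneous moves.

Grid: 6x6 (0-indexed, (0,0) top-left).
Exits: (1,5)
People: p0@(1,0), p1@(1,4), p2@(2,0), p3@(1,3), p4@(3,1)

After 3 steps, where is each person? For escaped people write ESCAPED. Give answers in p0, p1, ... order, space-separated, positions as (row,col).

Step 1: p0:(1,0)->(1,1) | p1:(1,4)->(1,5)->EXIT | p2:(2,0)->(1,0) | p3:(1,3)->(1,4) | p4:(3,1)->(2,1)
Step 2: p0:(1,1)->(1,2) | p1:escaped | p2:(1,0)->(1,1) | p3:(1,4)->(1,5)->EXIT | p4:(2,1)->(1,1)
Step 3: p0:(1,2)->(1,3) | p1:escaped | p2:(1,1)->(1,2) | p3:escaped | p4:(1,1)->(1,2)

(1,3) ESCAPED (1,2) ESCAPED (1,2)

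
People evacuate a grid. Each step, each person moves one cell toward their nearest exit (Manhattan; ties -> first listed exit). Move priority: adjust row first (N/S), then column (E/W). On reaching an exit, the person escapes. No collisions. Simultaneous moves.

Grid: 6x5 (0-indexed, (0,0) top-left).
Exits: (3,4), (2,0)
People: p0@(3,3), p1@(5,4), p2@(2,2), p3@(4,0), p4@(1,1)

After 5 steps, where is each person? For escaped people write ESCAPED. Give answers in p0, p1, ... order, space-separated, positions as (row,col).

Step 1: p0:(3,3)->(3,4)->EXIT | p1:(5,4)->(4,4) | p2:(2,2)->(2,1) | p3:(4,0)->(3,0) | p4:(1,1)->(2,1)
Step 2: p0:escaped | p1:(4,4)->(3,4)->EXIT | p2:(2,1)->(2,0)->EXIT | p3:(3,0)->(2,0)->EXIT | p4:(2,1)->(2,0)->EXIT

ESCAPED ESCAPED ESCAPED ESCAPED ESCAPED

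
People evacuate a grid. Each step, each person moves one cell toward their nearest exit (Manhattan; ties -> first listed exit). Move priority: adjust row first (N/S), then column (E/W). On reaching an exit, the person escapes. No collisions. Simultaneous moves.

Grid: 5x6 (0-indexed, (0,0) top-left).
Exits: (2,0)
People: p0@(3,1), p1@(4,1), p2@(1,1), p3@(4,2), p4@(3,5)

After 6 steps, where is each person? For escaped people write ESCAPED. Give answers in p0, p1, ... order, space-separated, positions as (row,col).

Step 1: p0:(3,1)->(2,1) | p1:(4,1)->(3,1) | p2:(1,1)->(2,1) | p3:(4,2)->(3,2) | p4:(3,5)->(2,5)
Step 2: p0:(2,1)->(2,0)->EXIT | p1:(3,1)->(2,1) | p2:(2,1)->(2,0)->EXIT | p3:(3,2)->(2,2) | p4:(2,5)->(2,4)
Step 3: p0:escaped | p1:(2,1)->(2,0)->EXIT | p2:escaped | p3:(2,2)->(2,1) | p4:(2,4)->(2,3)
Step 4: p0:escaped | p1:escaped | p2:escaped | p3:(2,1)->(2,0)->EXIT | p4:(2,3)->(2,2)
Step 5: p0:escaped | p1:escaped | p2:escaped | p3:escaped | p4:(2,2)->(2,1)
Step 6: p0:escaped | p1:escaped | p2:escaped | p3:escaped | p4:(2,1)->(2,0)->EXIT

ESCAPED ESCAPED ESCAPED ESCAPED ESCAPED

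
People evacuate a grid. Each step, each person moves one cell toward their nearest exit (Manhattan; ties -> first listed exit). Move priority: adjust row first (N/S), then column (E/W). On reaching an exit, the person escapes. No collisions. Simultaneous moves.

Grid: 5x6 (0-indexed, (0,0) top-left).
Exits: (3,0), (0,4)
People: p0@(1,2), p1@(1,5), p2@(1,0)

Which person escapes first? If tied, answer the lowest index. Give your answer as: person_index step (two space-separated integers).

Answer: 1 2

Derivation:
Step 1: p0:(1,2)->(0,2) | p1:(1,5)->(0,5) | p2:(1,0)->(2,0)
Step 2: p0:(0,2)->(0,3) | p1:(0,5)->(0,4)->EXIT | p2:(2,0)->(3,0)->EXIT
Step 3: p0:(0,3)->(0,4)->EXIT | p1:escaped | p2:escaped
Exit steps: [3, 2, 2]
First to escape: p1 at step 2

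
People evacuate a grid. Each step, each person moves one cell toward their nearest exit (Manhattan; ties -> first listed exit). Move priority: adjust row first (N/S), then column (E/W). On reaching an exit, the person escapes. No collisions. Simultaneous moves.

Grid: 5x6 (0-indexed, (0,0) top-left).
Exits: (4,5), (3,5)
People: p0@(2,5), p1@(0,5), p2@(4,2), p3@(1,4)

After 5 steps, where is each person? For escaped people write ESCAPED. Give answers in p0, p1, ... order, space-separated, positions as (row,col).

Step 1: p0:(2,5)->(3,5)->EXIT | p1:(0,5)->(1,5) | p2:(4,2)->(4,3) | p3:(1,4)->(2,4)
Step 2: p0:escaped | p1:(1,5)->(2,5) | p2:(4,3)->(4,4) | p3:(2,4)->(3,4)
Step 3: p0:escaped | p1:(2,5)->(3,5)->EXIT | p2:(4,4)->(4,5)->EXIT | p3:(3,4)->(3,5)->EXIT

ESCAPED ESCAPED ESCAPED ESCAPED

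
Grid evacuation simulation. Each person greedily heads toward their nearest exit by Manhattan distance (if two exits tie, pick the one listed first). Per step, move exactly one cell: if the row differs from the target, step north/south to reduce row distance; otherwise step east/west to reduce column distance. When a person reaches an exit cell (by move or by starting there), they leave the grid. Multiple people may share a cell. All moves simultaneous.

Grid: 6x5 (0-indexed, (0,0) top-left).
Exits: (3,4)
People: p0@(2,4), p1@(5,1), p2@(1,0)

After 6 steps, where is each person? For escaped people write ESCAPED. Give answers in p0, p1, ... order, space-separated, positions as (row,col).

Step 1: p0:(2,4)->(3,4)->EXIT | p1:(5,1)->(4,1) | p2:(1,0)->(2,0)
Step 2: p0:escaped | p1:(4,1)->(3,1) | p2:(2,0)->(3,0)
Step 3: p0:escaped | p1:(3,1)->(3,2) | p2:(3,0)->(3,1)
Step 4: p0:escaped | p1:(3,2)->(3,3) | p2:(3,1)->(3,2)
Step 5: p0:escaped | p1:(3,3)->(3,4)->EXIT | p2:(3,2)->(3,3)
Step 6: p0:escaped | p1:escaped | p2:(3,3)->(3,4)->EXIT

ESCAPED ESCAPED ESCAPED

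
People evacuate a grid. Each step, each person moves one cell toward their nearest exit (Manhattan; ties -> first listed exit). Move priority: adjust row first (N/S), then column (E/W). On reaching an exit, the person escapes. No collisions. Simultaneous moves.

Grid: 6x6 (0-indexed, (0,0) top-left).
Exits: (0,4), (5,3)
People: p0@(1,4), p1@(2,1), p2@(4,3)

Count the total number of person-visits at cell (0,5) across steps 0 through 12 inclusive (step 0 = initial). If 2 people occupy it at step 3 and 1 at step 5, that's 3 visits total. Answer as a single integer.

Step 0: p0@(1,4) p1@(2,1) p2@(4,3) -> at (0,5): 0 [-], cum=0
Step 1: p0@ESC p1@(1,1) p2@ESC -> at (0,5): 0 [-], cum=0
Step 2: p0@ESC p1@(0,1) p2@ESC -> at (0,5): 0 [-], cum=0
Step 3: p0@ESC p1@(0,2) p2@ESC -> at (0,5): 0 [-], cum=0
Step 4: p0@ESC p1@(0,3) p2@ESC -> at (0,5): 0 [-], cum=0
Step 5: p0@ESC p1@ESC p2@ESC -> at (0,5): 0 [-], cum=0
Total visits = 0

Answer: 0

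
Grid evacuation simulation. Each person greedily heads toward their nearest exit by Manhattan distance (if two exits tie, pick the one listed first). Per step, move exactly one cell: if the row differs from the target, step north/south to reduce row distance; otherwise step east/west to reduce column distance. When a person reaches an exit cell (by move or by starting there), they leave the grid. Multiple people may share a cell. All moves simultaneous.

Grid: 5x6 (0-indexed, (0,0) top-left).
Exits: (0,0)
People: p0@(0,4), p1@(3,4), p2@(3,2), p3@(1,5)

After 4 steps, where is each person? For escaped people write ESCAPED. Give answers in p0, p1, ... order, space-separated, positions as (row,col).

Step 1: p0:(0,4)->(0,3) | p1:(3,4)->(2,4) | p2:(3,2)->(2,2) | p3:(1,5)->(0,5)
Step 2: p0:(0,3)->(0,2) | p1:(2,4)->(1,4) | p2:(2,2)->(1,2) | p3:(0,5)->(0,4)
Step 3: p0:(0,2)->(0,1) | p1:(1,4)->(0,4) | p2:(1,2)->(0,2) | p3:(0,4)->(0,3)
Step 4: p0:(0,1)->(0,0)->EXIT | p1:(0,4)->(0,3) | p2:(0,2)->(0,1) | p3:(0,3)->(0,2)

ESCAPED (0,3) (0,1) (0,2)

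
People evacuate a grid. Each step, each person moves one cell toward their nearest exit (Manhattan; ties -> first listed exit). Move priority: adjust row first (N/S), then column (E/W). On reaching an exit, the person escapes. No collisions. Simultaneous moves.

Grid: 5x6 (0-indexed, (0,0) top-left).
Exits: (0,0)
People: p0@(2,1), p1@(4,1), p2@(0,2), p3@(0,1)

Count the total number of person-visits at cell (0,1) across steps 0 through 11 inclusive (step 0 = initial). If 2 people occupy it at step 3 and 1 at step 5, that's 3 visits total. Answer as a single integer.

Step 0: p0@(2,1) p1@(4,1) p2@(0,2) p3@(0,1) -> at (0,1): 1 [p3], cum=1
Step 1: p0@(1,1) p1@(3,1) p2@(0,1) p3@ESC -> at (0,1): 1 [p2], cum=2
Step 2: p0@(0,1) p1@(2,1) p2@ESC p3@ESC -> at (0,1): 1 [p0], cum=3
Step 3: p0@ESC p1@(1,1) p2@ESC p3@ESC -> at (0,1): 0 [-], cum=3
Step 4: p0@ESC p1@(0,1) p2@ESC p3@ESC -> at (0,1): 1 [p1], cum=4
Step 5: p0@ESC p1@ESC p2@ESC p3@ESC -> at (0,1): 0 [-], cum=4
Total visits = 4

Answer: 4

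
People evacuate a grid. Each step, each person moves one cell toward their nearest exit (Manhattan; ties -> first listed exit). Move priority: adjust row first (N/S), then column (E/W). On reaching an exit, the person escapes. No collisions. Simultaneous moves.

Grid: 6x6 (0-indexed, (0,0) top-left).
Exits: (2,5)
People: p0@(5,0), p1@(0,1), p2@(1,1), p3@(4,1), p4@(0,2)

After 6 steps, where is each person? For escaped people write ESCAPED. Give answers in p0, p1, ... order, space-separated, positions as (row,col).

Step 1: p0:(5,0)->(4,0) | p1:(0,1)->(1,1) | p2:(1,1)->(2,1) | p3:(4,1)->(3,1) | p4:(0,2)->(1,2)
Step 2: p0:(4,0)->(3,0) | p1:(1,1)->(2,1) | p2:(2,1)->(2,2) | p3:(3,1)->(2,1) | p4:(1,2)->(2,2)
Step 3: p0:(3,0)->(2,0) | p1:(2,1)->(2,2) | p2:(2,2)->(2,3) | p3:(2,1)->(2,2) | p4:(2,2)->(2,3)
Step 4: p0:(2,0)->(2,1) | p1:(2,2)->(2,3) | p2:(2,3)->(2,4) | p3:(2,2)->(2,3) | p4:(2,3)->(2,4)
Step 5: p0:(2,1)->(2,2) | p1:(2,3)->(2,4) | p2:(2,4)->(2,5)->EXIT | p3:(2,3)->(2,4) | p4:(2,4)->(2,5)->EXIT
Step 6: p0:(2,2)->(2,3) | p1:(2,4)->(2,5)->EXIT | p2:escaped | p3:(2,4)->(2,5)->EXIT | p4:escaped

(2,3) ESCAPED ESCAPED ESCAPED ESCAPED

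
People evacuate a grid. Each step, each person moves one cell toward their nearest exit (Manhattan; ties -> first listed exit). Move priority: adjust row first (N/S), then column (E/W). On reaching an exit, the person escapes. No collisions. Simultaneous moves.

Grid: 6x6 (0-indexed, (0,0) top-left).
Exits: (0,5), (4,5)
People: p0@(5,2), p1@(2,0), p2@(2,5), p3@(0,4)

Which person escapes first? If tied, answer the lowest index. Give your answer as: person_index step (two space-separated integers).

Answer: 3 1

Derivation:
Step 1: p0:(5,2)->(4,2) | p1:(2,0)->(1,0) | p2:(2,5)->(1,5) | p3:(0,4)->(0,5)->EXIT
Step 2: p0:(4,2)->(4,3) | p1:(1,0)->(0,0) | p2:(1,5)->(0,5)->EXIT | p3:escaped
Step 3: p0:(4,3)->(4,4) | p1:(0,0)->(0,1) | p2:escaped | p3:escaped
Step 4: p0:(4,4)->(4,5)->EXIT | p1:(0,1)->(0,2) | p2:escaped | p3:escaped
Step 5: p0:escaped | p1:(0,2)->(0,3) | p2:escaped | p3:escaped
Step 6: p0:escaped | p1:(0,3)->(0,4) | p2:escaped | p3:escaped
Step 7: p0:escaped | p1:(0,4)->(0,5)->EXIT | p2:escaped | p3:escaped
Exit steps: [4, 7, 2, 1]
First to escape: p3 at step 1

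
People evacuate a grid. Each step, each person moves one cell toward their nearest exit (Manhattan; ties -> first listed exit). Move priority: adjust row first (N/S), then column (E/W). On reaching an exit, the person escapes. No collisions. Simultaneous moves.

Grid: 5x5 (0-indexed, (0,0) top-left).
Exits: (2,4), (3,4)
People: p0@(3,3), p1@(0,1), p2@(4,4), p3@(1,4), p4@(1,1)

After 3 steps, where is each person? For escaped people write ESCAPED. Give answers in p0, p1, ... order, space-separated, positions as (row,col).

Step 1: p0:(3,3)->(3,4)->EXIT | p1:(0,1)->(1,1) | p2:(4,4)->(3,4)->EXIT | p3:(1,4)->(2,4)->EXIT | p4:(1,1)->(2,1)
Step 2: p0:escaped | p1:(1,1)->(2,1) | p2:escaped | p3:escaped | p4:(2,1)->(2,2)
Step 3: p0:escaped | p1:(2,1)->(2,2) | p2:escaped | p3:escaped | p4:(2,2)->(2,3)

ESCAPED (2,2) ESCAPED ESCAPED (2,3)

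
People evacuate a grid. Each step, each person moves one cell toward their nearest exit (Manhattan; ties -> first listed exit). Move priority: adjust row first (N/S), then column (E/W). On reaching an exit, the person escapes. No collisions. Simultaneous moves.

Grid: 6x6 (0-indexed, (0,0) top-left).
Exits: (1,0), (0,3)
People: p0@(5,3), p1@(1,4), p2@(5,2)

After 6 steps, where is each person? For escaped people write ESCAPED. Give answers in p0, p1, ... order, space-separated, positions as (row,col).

Step 1: p0:(5,3)->(4,3) | p1:(1,4)->(0,4) | p2:(5,2)->(4,2)
Step 2: p0:(4,3)->(3,3) | p1:(0,4)->(0,3)->EXIT | p2:(4,2)->(3,2)
Step 3: p0:(3,3)->(2,3) | p1:escaped | p2:(3,2)->(2,2)
Step 4: p0:(2,3)->(1,3) | p1:escaped | p2:(2,2)->(1,2)
Step 5: p0:(1,3)->(0,3)->EXIT | p1:escaped | p2:(1,2)->(1,1)
Step 6: p0:escaped | p1:escaped | p2:(1,1)->(1,0)->EXIT

ESCAPED ESCAPED ESCAPED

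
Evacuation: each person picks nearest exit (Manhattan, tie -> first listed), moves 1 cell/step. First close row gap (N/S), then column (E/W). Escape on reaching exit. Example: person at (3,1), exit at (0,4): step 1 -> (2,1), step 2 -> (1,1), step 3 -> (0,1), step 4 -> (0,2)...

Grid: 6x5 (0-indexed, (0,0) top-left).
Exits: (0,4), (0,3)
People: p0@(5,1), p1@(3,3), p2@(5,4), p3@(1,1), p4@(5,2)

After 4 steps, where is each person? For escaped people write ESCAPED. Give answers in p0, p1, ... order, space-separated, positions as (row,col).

Step 1: p0:(5,1)->(4,1) | p1:(3,3)->(2,3) | p2:(5,4)->(4,4) | p3:(1,1)->(0,1) | p4:(5,2)->(4,2)
Step 2: p0:(4,1)->(3,1) | p1:(2,3)->(1,3) | p2:(4,4)->(3,4) | p3:(0,1)->(0,2) | p4:(4,2)->(3,2)
Step 3: p0:(3,1)->(2,1) | p1:(1,3)->(0,3)->EXIT | p2:(3,4)->(2,4) | p3:(0,2)->(0,3)->EXIT | p4:(3,2)->(2,2)
Step 4: p0:(2,1)->(1,1) | p1:escaped | p2:(2,4)->(1,4) | p3:escaped | p4:(2,2)->(1,2)

(1,1) ESCAPED (1,4) ESCAPED (1,2)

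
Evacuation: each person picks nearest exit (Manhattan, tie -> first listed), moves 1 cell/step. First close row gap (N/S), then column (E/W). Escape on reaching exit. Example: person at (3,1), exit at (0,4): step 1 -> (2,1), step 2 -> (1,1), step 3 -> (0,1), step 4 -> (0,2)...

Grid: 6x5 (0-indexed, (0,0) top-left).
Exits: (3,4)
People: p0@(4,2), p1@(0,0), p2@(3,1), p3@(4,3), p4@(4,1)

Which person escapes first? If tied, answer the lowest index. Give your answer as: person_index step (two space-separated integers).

Answer: 3 2

Derivation:
Step 1: p0:(4,2)->(3,2) | p1:(0,0)->(1,0) | p2:(3,1)->(3,2) | p3:(4,3)->(3,3) | p4:(4,1)->(3,1)
Step 2: p0:(3,2)->(3,3) | p1:(1,0)->(2,0) | p2:(3,2)->(3,3) | p3:(3,3)->(3,4)->EXIT | p4:(3,1)->(3,2)
Step 3: p0:(3,3)->(3,4)->EXIT | p1:(2,0)->(3,0) | p2:(3,3)->(3,4)->EXIT | p3:escaped | p4:(3,2)->(3,3)
Step 4: p0:escaped | p1:(3,0)->(3,1) | p2:escaped | p3:escaped | p4:(3,3)->(3,4)->EXIT
Step 5: p0:escaped | p1:(3,1)->(3,2) | p2:escaped | p3:escaped | p4:escaped
Step 6: p0:escaped | p1:(3,2)->(3,3) | p2:escaped | p3:escaped | p4:escaped
Step 7: p0:escaped | p1:(3,3)->(3,4)->EXIT | p2:escaped | p3:escaped | p4:escaped
Exit steps: [3, 7, 3, 2, 4]
First to escape: p3 at step 2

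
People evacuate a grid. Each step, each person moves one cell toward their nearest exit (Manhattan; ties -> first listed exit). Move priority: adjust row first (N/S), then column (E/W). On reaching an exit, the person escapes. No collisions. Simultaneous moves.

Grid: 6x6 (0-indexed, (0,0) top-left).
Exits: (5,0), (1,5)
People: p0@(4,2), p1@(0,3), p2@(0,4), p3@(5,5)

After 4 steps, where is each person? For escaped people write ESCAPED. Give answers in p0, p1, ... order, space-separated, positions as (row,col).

Step 1: p0:(4,2)->(5,2) | p1:(0,3)->(1,3) | p2:(0,4)->(1,4) | p3:(5,5)->(4,5)
Step 2: p0:(5,2)->(5,1) | p1:(1,3)->(1,4) | p2:(1,4)->(1,5)->EXIT | p3:(4,5)->(3,5)
Step 3: p0:(5,1)->(5,0)->EXIT | p1:(1,4)->(1,5)->EXIT | p2:escaped | p3:(3,5)->(2,5)
Step 4: p0:escaped | p1:escaped | p2:escaped | p3:(2,5)->(1,5)->EXIT

ESCAPED ESCAPED ESCAPED ESCAPED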